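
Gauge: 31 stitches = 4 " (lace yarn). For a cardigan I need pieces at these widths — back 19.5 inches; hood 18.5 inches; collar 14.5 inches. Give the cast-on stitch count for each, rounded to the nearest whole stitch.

back 151; hood 143; collar 112.

Rate = 31/4 = 7.75 sts per in.
back: 19.5 × 7.75 = 151.12 → 151.
hood: 18.5 × 7.75 = 143.38 → 143.
collar: 14.5 × 7.75 = 112.38 → 112.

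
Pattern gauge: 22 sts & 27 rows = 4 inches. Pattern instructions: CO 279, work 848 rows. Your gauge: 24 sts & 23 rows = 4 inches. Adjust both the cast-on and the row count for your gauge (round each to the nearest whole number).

Cast on 304 stitches; work 722 rows.

Stitches: 279 × 24/22 = 304.36 → 304.
Rows: 848 × 23/27 = 722.37 → 722.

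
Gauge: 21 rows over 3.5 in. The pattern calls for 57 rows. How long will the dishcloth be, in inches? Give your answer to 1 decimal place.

9.5 inches.

21 rows / 3.5 inch = 6 rows per inch.
57 / 6 = 9.50 inches.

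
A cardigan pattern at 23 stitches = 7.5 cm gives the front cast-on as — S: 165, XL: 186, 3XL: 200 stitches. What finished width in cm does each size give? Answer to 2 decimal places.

S 53.80 cm; XL 60.65 cm; 3XL 65.22 cm.

23/7.5 = 3.067 sts per cm.
S: 165 / 3.067 = 53.804 → 53.80 cm.
XL: 186 / 3.067 = 60.652 → 60.65 cm.
3XL: 200 / 3.067 = 65.217 → 65.22 cm.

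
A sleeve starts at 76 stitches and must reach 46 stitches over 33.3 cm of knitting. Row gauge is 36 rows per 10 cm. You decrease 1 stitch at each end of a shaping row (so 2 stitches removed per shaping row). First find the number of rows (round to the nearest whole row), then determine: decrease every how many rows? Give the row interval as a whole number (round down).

Rows = 33.3 × 3.6 = 119.9 → 120 rows.
Stitches to remove: 30 → 15 shaping rows (at 2 st each).
120 / 15 = 8.00 → every 8 rows.

Decrease every 8th row.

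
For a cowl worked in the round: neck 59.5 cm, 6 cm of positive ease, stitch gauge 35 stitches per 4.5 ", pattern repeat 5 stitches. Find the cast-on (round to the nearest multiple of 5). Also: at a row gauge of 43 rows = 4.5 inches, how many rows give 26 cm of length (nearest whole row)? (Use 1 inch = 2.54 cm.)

Finished = 59.5 + 6 = 65.5 cm.
65.5 cm × 1/2.54 = 25.79 inches.
35/4.5 = 7.778 sts per in; 25.79 × 7.778 = 200.57 sts.
Nearest multiple of 5 → 200.
26 cm = 10.24 inches; × 9.556 = 97.81 → 98 rows.

Cast on 200 stitches; work 98 rows.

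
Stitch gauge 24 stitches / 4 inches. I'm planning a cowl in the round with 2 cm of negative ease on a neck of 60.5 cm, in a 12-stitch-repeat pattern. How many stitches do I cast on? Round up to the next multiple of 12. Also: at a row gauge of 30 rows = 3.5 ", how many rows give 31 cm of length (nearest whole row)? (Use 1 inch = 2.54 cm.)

Finished = 60.5 − 2 = 58.5 cm.
58.5 cm × 1/2.54 = 23.03 inches.
24/4 = 6 sts per in; 23.03 × 6 = 138.19 sts.
Next multiple of 12 → 144.
31 cm = 12.20 inches; × 8.571 = 104.61 → 105 rows.

Cast on 144 stitches; work 105 rows.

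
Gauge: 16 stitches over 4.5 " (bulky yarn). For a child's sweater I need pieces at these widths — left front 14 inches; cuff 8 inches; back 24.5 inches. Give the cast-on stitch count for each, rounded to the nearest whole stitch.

Rate = 16/4.5 = 3.556 sts per in.
left front: 14 × 3.556 = 49.78 → 50.
cuff: 8 × 3.556 = 28.44 → 28.
back: 24.5 × 3.556 = 87.11 → 87.

left front 50; cuff 28; back 87.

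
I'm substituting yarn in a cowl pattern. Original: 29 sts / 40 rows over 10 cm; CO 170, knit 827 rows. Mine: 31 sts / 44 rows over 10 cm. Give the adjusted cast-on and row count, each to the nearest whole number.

Stitches: 170 × 31/29 = 181.72 → 182.
Rows: 827 × 44/40 = 909.70 → 910.

Cast on 182 stitches; work 910 rows.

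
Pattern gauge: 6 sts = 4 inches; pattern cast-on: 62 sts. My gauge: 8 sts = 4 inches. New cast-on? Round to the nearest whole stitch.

Scale factor = 8 / 6 = 1.333.
62 × 8 / 6 = 82.67 sts.
→ 83 sts.

Cast on 83 stitches.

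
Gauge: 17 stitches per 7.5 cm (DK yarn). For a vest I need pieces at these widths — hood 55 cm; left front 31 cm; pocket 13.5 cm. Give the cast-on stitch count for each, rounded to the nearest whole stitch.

hood 125; left front 70; pocket 31.

Rate = 17/7.5 = 2.267 sts per cm.
hood: 55 × 2.267 = 124.67 → 125.
left front: 31 × 2.267 = 70.27 → 70.
pocket: 13.5 × 2.267 = 30.60 → 31.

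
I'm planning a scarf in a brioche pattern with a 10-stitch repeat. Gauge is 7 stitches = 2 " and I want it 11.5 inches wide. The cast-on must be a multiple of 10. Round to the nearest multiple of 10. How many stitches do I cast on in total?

7 / 2 = 3.5 sts per inch.
11.5 × 3.5 = 40.25 sts.
Nearest multiple of 10: 40.

40 stitches.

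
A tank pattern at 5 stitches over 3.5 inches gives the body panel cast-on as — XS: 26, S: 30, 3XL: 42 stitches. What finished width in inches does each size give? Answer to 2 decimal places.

5/3.5 = 1.429 sts per in.
XS: 26 / 1.429 = 18.200 → 18.20 in.
S: 30 / 1.429 = 21.000 → 21.00 in.
3XL: 42 / 1.429 = 29.400 → 29.40 in.

XS 18.20 inches; S 21.00 inches; 3XL 29.40 inches.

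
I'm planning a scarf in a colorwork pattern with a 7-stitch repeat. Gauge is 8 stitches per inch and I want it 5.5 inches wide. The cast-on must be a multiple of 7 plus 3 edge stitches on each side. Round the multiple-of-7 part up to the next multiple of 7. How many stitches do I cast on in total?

8 / 1 = 8 sts per inch.
5.5 × 8 = 44.00 sts.
Less 6 edge sts → 38.00 for the repeat.
Next multiple of 7: 42.
Add back 6 edge sts → 48.

48 stitches.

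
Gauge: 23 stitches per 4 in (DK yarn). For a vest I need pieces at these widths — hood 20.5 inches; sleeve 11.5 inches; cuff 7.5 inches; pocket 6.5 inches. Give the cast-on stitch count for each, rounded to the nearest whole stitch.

hood 118; sleeve 66; cuff 43; pocket 37.

Rate = 23/4 = 5.75 sts per in.
hood: 20.5 × 5.75 = 117.88 → 118.
sleeve: 11.5 × 5.75 = 66.12 → 66.
cuff: 7.5 × 5.75 = 43.12 → 43.
pocket: 6.5 × 5.75 = 37.38 → 37.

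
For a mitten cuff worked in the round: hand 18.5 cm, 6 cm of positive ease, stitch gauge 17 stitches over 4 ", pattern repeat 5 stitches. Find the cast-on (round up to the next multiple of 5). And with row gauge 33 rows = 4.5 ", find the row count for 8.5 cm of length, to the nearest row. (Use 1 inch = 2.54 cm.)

Cast on 45 stitches; work 25 rows.

Finished = 18.5 + 6 = 24.5 cm.
24.5 cm × 1/2.54 = 9.65 inches.
17/4 = 4.25 sts per in; 9.65 × 4.25 = 40.99 sts.
Next multiple of 5 → 45.
8.5 cm = 3.35 inches; × 7.333 = 24.54 → 25 rows.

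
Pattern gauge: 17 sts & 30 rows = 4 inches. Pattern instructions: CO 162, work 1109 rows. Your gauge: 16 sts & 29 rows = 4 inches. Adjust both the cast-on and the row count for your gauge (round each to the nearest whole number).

Cast on 152 stitches; work 1072 rows.

Stitches: 162 × 16/17 = 152.47 → 152.
Rows: 1109 × 29/30 = 1072.03 → 1072.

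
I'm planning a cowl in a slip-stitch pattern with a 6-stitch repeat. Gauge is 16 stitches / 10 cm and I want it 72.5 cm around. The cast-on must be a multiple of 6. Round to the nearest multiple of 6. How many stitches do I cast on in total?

CO 114 sts.

16 / 10 = 1.6 sts per cm.
72.5 × 1.6 = 116.00 sts.
Nearest multiple of 6: 114.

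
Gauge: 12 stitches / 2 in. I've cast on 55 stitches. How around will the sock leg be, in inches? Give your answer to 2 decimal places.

12 stitches / 2 inch = 6 stitches per inch.
55 / 6 = 9.167 inches.

9.17 inches.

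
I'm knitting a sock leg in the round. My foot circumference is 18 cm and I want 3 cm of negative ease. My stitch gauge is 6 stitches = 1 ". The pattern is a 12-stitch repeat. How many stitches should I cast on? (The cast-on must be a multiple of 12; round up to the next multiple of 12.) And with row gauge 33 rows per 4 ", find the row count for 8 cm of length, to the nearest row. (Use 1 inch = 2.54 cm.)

Finished = 18 − 3 = 15 cm.
15 cm × 1/2.54 = 5.91 inches.
6/1 = 6 sts per in; 5.91 × 6 = 35.43 sts.
Next multiple of 12 → 36.
8 cm = 3.15 inches; × 8.25 = 25.98 → 26 rows.

Cast on 36 stitches; work 26 rows.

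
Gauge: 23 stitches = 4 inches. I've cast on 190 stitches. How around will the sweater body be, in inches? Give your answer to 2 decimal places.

23 stitches / 4 inch = 5.75 stitches per inch.
190 / 5.75 = 33.043 inches.

33.04 inches.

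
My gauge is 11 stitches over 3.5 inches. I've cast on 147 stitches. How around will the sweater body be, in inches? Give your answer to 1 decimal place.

11 stitches / 3.5 inch = 3.143 stitches per inch.
147 / 3.143 = 46.77 inches.

46.8 inches.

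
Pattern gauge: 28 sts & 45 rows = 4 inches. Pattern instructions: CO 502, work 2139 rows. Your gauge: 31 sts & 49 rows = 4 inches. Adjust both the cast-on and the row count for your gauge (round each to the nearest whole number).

Cast on 556 stitches; work 2329 rows.

Stitches: 502 × 31/28 = 555.79 → 556.
Rows: 2139 × 49/45 = 2329.13 → 2329.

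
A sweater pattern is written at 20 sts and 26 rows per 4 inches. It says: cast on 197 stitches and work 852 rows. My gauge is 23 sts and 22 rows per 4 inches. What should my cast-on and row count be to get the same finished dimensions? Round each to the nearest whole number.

Stitches: 197 × 23/20 = 226.55 → 227.
Rows: 852 × 22/26 = 720.92 → 721.

Cast on 227 stitches; work 721 rows.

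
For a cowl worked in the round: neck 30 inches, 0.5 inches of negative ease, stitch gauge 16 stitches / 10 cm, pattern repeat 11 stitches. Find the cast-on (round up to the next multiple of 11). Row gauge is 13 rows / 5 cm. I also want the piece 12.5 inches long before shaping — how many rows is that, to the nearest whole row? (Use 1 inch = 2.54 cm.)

Cast on 121 stitches; work 83 rows.

Finished = 30 − 0.5 = 29.5 inches.
29.5 inches × 2.54 = 74.93 cm.
16/10 = 1.6 sts per cm; 74.93 × 1.6 = 119.89 sts.
Next multiple of 11 → 121.
12.5 inches = 31.75 cm; × 2.6 = 82.55 → 83 rows.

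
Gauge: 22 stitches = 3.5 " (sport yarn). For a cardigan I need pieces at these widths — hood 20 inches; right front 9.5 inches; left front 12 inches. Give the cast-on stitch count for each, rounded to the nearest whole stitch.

hood 126; right front 60; left front 75.

Rate = 22/3.5 = 6.286 sts per in.
hood: 20 × 6.286 = 125.71 → 126.
right front: 9.5 × 6.286 = 59.71 → 60.
left front: 12 × 6.286 = 75.43 → 75.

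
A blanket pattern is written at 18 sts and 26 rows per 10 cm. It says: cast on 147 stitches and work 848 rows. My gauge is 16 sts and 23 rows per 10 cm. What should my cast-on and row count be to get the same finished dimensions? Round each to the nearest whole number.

Stitches: 147 × 16/18 = 130.67 → 131.
Rows: 848 × 23/26 = 750.15 → 750.

Cast on 131 stitches; work 750 rows.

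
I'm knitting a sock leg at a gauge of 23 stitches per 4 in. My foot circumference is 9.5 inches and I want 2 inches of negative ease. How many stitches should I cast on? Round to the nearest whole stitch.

Finished = 9.5 − 2 = 7.5 in.
23 / 4 = 5.75 sts per inch.
7.50 × 5.75 = 43.12 sts.
→ 43 sts.

CO 43 sts.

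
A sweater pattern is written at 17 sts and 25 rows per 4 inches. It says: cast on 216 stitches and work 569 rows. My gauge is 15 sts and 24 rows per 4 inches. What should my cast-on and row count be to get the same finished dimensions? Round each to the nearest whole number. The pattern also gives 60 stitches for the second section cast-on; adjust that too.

Cast on 191 stitches; work 546 rows; second section cast-on 53 stitches.

Stitches: 216 × 15/17 = 190.59 → 191.
Rows: 569 × 24/25 = 546.24 → 546.
second section cast-on: 60 × 15/17 = 52.94 → 53.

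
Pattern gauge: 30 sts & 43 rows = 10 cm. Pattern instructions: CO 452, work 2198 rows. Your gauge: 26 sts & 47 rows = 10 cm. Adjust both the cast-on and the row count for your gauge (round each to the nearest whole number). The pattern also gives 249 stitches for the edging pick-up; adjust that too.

Cast on 392 stitches; work 2402 rows; edging pick-up 216 stitches.

Stitches: 452 × 26/30 = 391.73 → 392.
Rows: 2198 × 47/43 = 2402.47 → 2402.
edging pick-up: 249 × 26/30 = 215.80 → 216.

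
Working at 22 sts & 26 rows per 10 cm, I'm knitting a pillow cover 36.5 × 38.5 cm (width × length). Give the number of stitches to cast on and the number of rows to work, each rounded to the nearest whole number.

Stitch gauge = 22/10 = 2.2 sts/cm; 36.5 × 2.2 = 80.30 → 80 sts.
Row gauge = 26/10 = 2.6 rows/cm; 38.5 × 2.6 = 100.10 → 100 rows.

Cast on 80 stitches and work 100 rows.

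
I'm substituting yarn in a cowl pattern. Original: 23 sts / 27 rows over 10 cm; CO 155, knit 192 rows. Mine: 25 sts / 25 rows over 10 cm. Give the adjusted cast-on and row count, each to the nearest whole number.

Stitches: 155 × 25/23 = 168.48 → 168.
Rows: 192 × 25/27 = 177.78 → 178.

Cast on 168 stitches; work 178 rows.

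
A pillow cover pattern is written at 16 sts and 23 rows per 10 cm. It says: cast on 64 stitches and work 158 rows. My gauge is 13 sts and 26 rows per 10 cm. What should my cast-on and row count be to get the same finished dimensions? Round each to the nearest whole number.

Cast on 52 stitches; work 179 rows.

Stitches: 64 × 13/16 = 52.00 → 52.
Rows: 158 × 26/23 = 178.61 → 179.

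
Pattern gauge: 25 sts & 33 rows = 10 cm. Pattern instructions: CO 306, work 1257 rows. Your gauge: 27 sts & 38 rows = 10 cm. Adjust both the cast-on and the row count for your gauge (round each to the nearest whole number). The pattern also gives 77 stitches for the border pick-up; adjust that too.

Cast on 330 stitches; work 1447 rows; border pick-up 83 stitches.

Stitches: 306 × 27/25 = 330.48 → 330.
Rows: 1257 × 38/33 = 1447.45 → 1447.
border pick-up: 77 × 27/25 = 83.16 → 83.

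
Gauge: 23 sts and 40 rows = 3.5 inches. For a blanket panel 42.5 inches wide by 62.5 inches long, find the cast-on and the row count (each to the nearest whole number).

Cast on 279 stitches and work 714 rows.

Stitch gauge = 23/3.5 = 6.571 sts/in; 42.5 × 6.571 = 279.29 → 279 sts.
Row gauge = 40/3.5 = 11.429 rows/in; 62.5 × 11.429 = 714.29 → 714 rows.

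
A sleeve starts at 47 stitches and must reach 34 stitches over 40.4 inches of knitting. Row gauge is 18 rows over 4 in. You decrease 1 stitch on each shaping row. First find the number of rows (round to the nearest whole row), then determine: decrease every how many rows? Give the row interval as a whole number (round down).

Rows = 40.4 × 4.5 = 181.8 → 182 rows.
Stitches to remove: 13 → 13 shaping rows (at 1 st each).
182 / 13 = 14.00 → every 14 rows.

Decrease every 14th row.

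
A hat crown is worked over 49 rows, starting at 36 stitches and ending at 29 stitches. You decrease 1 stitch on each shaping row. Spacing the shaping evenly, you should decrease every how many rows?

Stitches to remove: |29 − 36| = 7.
Shaping rows needed: 7 / 1 = 7.
49 rows / 7 = every 7 rows.

Decrease every 7th row.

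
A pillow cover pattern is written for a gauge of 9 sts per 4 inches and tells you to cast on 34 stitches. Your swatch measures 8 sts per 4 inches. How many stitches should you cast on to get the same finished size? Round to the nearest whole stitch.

Cast on 30 stitches.

Scale factor = 8 / 9 = 0.889.
34 × 8 / 9 = 30.22 sts.
→ 30 sts.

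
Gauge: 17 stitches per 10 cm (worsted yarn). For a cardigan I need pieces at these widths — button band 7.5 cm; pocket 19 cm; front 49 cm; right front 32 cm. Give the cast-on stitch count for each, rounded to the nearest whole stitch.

Rate = 17/10 = 1.7 sts per cm.
button band: 7.5 × 1.7 = 12.75 → 13.
pocket: 19 × 1.7 = 32.30 → 32.
front: 49 × 1.7 = 83.30 → 83.
right front: 32 × 1.7 = 54.40 → 54.

button band 13; pocket 32; front 83; right front 54.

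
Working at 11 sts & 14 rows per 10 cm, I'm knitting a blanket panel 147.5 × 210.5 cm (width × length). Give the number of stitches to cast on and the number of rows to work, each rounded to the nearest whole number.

Cast on 162 stitches and work 295 rows.

Stitch gauge = 11/10 = 1.1 sts/cm; 147.5 × 1.1 = 162.25 → 162 sts.
Row gauge = 14/10 = 1.4 rows/cm; 210.5 × 1.4 = 294.70 → 295 rows.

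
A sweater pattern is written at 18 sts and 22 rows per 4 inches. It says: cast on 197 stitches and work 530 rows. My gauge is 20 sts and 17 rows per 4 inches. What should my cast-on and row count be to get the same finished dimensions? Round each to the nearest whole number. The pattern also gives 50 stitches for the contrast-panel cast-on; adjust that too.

Cast on 219 stitches; work 410 rows; contrast-panel cast-on 56 stitches.

Stitches: 197 × 20/18 = 218.89 → 219.
Rows: 530 × 17/22 = 409.55 → 410.
contrast-panel cast-on: 50 × 20/18 = 55.56 → 56.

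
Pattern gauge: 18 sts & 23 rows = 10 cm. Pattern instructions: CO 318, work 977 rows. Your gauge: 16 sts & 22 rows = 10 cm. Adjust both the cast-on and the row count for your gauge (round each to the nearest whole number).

Stitches: 318 × 16/18 = 282.67 → 283.
Rows: 977 × 22/23 = 934.52 → 935.

Cast on 283 stitches; work 935 rows.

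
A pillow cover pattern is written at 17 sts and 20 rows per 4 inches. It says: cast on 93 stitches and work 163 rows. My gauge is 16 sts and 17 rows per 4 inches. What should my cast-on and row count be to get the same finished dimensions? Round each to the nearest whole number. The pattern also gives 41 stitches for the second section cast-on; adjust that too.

Cast on 88 stitches; work 139 rows; second section cast-on 39 stitches.

Stitches: 93 × 16/17 = 87.53 → 88.
Rows: 163 × 17/20 = 138.55 → 139.
second section cast-on: 41 × 16/17 = 38.59 → 39.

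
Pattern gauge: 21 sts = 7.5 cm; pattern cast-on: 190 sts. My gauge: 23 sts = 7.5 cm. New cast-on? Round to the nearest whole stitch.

CO 208 sts.

Scale factor = 23 / 21 = 1.095.
190 × 23 / 21 = 208.10 sts.
→ 208 sts.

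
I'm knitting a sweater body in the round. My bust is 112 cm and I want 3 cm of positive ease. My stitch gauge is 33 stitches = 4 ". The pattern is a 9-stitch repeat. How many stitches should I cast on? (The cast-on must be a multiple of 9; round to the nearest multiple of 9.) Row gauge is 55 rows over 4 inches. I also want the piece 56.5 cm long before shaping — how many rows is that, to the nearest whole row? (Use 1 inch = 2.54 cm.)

Finished = 112 + 3 = 115 cm.
115 cm × 1/2.54 = 45.28 inches.
33/4 = 8.25 sts per in; 45.28 × 8.25 = 373.52 sts.
Nearest multiple of 9 → 378.
56.5 cm = 22.24 inches; × 13.75 = 305.86 → 306 rows.

Cast on 378 stitches; work 306 rows.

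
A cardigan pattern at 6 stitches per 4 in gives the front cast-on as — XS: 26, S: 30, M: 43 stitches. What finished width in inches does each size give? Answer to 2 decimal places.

XS 17.33 inches; S 20.00 inches; M 28.67 inches.

6/4 = 1.5 sts per in.
XS: 26 / 1.5 = 17.333 → 17.33 in.
S: 30 / 1.5 = 20.000 → 20.00 in.
M: 43 / 1.5 = 28.667 → 28.67 in.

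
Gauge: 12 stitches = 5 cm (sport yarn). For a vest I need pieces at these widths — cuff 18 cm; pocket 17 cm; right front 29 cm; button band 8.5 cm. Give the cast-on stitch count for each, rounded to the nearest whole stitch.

Rate = 12/5 = 2.4 sts per cm.
cuff: 18 × 2.4 = 43.20 → 43.
pocket: 17 × 2.4 = 40.80 → 41.
right front: 29 × 2.4 = 69.60 → 70.
button band: 8.5 × 2.4 = 20.40 → 20.

cuff 43; pocket 41; right front 70; button band 20.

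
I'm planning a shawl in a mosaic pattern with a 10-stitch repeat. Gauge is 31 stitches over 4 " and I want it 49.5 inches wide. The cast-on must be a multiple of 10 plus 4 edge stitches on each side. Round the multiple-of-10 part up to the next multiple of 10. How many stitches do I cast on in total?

388 stitches.

31 / 4 = 7.75 sts per inch.
49.5 × 7.75 = 383.62 sts.
Less 8 edge sts → 375.62 for the repeat.
Next multiple of 10: 380.
Add back 8 edge sts → 388.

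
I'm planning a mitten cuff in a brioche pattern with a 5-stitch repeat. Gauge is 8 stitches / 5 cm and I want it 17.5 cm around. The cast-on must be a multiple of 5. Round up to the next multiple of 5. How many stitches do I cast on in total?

8 / 5 = 1.6 sts per cm.
17.5 × 1.6 = 28.00 sts.
Next multiple of 5: 30.

Cast on 30 stitches.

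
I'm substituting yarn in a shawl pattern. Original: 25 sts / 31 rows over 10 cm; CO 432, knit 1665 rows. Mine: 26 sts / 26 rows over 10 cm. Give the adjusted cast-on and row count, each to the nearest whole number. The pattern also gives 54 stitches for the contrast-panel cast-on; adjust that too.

Stitches: 432 × 26/25 = 449.28 → 449.
Rows: 1665 × 26/31 = 1396.45 → 1396.
contrast-panel cast-on: 54 × 26/25 = 56.16 → 56.

Cast on 449 stitches; work 1396 rows; contrast-panel cast-on 56 stitches.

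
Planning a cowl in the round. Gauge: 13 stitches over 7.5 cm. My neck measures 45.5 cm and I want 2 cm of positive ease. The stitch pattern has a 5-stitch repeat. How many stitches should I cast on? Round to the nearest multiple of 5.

Finished = 45.5 + 2 = 47.5 cm.
13 / 7.5 = 1.733 sts/cm.
47.5 × 1.733 = 82.33 sts.
Nearest multiple of 5: 80.

Cast on 80 stitches.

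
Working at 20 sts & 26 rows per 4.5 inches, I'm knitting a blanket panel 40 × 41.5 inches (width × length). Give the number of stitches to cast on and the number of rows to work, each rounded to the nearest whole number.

Cast on 178 stitches and work 240 rows.

Stitch gauge = 20/4.5 = 4.444 sts/in; 40 × 4.444 = 177.78 → 178 sts.
Row gauge = 26/4.5 = 5.778 rows/in; 41.5 × 5.778 = 239.78 → 240 rows.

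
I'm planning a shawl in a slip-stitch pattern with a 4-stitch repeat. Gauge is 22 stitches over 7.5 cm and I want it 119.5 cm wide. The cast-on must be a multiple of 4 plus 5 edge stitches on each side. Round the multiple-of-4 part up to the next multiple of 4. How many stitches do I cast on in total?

354 stitches.

22 / 7.5 = 2.933 sts per cm.
119.5 × 2.933 = 350.53 sts.
Less 10 edge sts → 340.53 for the repeat.
Next multiple of 4: 344.
Add back 10 edge sts → 354.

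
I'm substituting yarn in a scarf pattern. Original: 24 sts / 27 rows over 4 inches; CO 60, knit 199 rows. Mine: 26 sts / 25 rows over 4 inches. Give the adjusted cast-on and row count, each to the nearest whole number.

Stitches: 60 × 26/24 = 65.00 → 65.
Rows: 199 × 25/27 = 184.26 → 184.

Cast on 65 stitches; work 184 rows.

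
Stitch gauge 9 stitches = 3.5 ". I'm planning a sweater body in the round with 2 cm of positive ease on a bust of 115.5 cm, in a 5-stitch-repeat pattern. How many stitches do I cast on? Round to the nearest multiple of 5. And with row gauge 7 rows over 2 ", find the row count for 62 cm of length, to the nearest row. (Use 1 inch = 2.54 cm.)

Cast on 120 stitches; work 85 rows.

Finished = 115.5 + 2 = 117.5 cm.
117.5 cm × 1/2.54 = 46.26 inches.
9/3.5 = 2.571 sts per in; 46.26 × 2.571 = 118.95 sts.
Nearest multiple of 5 → 120.
62 cm = 24.41 inches; × 3.5 = 85.43 → 85 rows.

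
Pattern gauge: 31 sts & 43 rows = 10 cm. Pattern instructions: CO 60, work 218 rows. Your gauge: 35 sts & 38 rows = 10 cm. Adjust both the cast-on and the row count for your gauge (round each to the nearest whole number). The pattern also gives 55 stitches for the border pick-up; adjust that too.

Cast on 68 stitches; work 193 rows; border pick-up 62 stitches.

Stitches: 60 × 35/31 = 67.74 → 68.
Rows: 218 × 38/43 = 192.65 → 193.
border pick-up: 55 × 35/31 = 62.10 → 62.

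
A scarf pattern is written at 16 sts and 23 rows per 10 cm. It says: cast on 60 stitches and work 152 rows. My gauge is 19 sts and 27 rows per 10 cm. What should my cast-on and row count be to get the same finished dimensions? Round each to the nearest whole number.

Cast on 71 stitches; work 178 rows.

Stitches: 60 × 19/16 = 71.25 → 71.
Rows: 152 × 27/23 = 178.43 → 178.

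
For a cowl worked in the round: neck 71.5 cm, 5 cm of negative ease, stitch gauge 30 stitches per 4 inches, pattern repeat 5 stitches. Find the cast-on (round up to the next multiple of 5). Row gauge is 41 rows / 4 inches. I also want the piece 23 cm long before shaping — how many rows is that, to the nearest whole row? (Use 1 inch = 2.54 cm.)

Cast on 200 stitches; work 93 rows.

Finished = 71.5 − 5 = 66.5 cm.
66.5 cm × 1/2.54 = 26.18 inches.
30/4 = 7.5 sts per in; 26.18 × 7.5 = 196.36 sts.
Next multiple of 5 → 200.
23 cm = 9.06 inches; × 10.25 = 92.81 → 93 rows.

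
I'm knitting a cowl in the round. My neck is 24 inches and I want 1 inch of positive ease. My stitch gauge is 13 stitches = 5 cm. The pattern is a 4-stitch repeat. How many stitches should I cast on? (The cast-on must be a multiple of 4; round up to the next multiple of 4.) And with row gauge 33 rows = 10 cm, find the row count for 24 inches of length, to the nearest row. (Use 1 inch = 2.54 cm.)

Finished = 24 + 1 = 25 inches.
25 inches × 2.54 = 63.50 cm.
13/5 = 2.6 sts per cm; 63.50 × 2.6 = 165.10 sts.
Next multiple of 4 → 168.
24 inches = 60.96 cm; × 3.3 = 201.17 → 201 rows.

Cast on 168 stitches; work 201 rows.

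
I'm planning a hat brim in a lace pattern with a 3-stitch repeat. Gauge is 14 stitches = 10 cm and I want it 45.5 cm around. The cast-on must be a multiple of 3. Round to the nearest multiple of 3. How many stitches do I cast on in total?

14 / 10 = 1.4 sts per cm.
45.5 × 1.4 = 63.70 sts.
Nearest multiple of 3: 63.

Cast on 63 stitches.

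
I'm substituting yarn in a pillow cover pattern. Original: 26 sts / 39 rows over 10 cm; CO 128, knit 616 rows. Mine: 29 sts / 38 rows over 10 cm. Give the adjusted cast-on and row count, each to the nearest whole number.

Cast on 143 stitches; work 600 rows.

Stitches: 128 × 29/26 = 142.77 → 143.
Rows: 616 × 38/39 = 600.21 → 600.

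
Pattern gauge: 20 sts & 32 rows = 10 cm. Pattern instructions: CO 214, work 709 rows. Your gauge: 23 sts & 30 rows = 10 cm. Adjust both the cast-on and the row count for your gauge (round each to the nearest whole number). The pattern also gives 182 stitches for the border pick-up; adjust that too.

Cast on 246 stitches; work 665 rows; border pick-up 209 stitches.

Stitches: 214 × 23/20 = 246.10 → 246.
Rows: 709 × 30/32 = 664.69 → 665.
border pick-up: 182 × 23/20 = 209.30 → 209.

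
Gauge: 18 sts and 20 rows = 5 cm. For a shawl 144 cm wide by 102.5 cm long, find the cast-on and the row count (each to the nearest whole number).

Cast on 518 stitches and work 410 rows.

Stitch gauge = 18/5 = 3.6 sts/cm; 144 × 3.6 = 518.40 → 518 sts.
Row gauge = 20/5 = 4 rows/cm; 102.5 × 4 = 410.00 → 410 rows.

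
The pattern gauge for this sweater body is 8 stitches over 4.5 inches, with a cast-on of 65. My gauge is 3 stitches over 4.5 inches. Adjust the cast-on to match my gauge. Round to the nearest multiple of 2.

Scale factor = 3 / 8 = 0.375.
65 × 3 / 8 = 24.38 sts.
→ 24 sts.

24 stitches.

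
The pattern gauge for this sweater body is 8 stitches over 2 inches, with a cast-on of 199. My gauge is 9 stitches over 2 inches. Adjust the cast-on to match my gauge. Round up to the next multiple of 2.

Scale factor = 9 / 8 = 1.125.
199 × 9 / 8 = 223.88 sts.
→ 224 sts.

CO 224 sts.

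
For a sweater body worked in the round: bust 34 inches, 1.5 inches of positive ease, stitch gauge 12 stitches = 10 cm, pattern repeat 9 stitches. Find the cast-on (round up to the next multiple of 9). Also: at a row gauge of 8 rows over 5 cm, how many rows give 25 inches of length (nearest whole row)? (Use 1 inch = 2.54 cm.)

Finished = 34 + 1.5 = 35.5 inches.
35.5 inches × 2.54 = 90.17 cm.
12/10 = 1.2 sts per cm; 90.17 × 1.2 = 108.20 sts.
Next multiple of 9 → 117.
25 inches = 63.50 cm; × 1.6 = 101.60 → 102 rows.

Cast on 117 stitches; work 102 rows.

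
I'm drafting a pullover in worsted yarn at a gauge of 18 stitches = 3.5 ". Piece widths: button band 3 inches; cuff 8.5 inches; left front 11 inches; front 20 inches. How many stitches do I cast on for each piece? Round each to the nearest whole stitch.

Rate = 18/3.5 = 5.143 sts per in.
button band: 3 × 5.143 = 15.43 → 15.
cuff: 8.5 × 5.143 = 43.71 → 44.
left front: 11 × 5.143 = 56.57 → 57.
front: 20 × 5.143 = 102.86 → 103.

button band 15; cuff 44; left front 57; front 103.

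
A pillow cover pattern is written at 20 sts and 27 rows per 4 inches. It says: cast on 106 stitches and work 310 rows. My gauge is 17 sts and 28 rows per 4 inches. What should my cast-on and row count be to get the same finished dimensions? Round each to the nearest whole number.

Stitches: 106 × 17/20 = 90.10 → 90.
Rows: 310 × 28/27 = 321.48 → 321.

Cast on 90 stitches; work 321 rows.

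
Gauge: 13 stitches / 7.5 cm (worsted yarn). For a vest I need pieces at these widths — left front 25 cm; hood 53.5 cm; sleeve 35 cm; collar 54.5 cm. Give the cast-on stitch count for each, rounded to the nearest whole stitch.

Rate = 13/7.5 = 1.733 sts per cm.
left front: 25 × 1.733 = 43.33 → 43.
hood: 53.5 × 1.733 = 92.73 → 93.
sleeve: 35 × 1.733 = 60.67 → 61.
collar: 54.5 × 1.733 = 94.47 → 94.

left front 43; hood 93; sleeve 61; collar 94.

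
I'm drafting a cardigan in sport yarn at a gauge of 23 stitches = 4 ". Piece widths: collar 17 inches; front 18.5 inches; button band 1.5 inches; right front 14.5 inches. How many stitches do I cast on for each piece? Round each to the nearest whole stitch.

collar 98; front 106; button band 9; right front 83.

Rate = 23/4 = 5.75 sts per in.
collar: 17 × 5.75 = 97.75 → 98.
front: 18.5 × 5.75 = 106.38 → 106.
button band: 1.5 × 5.75 = 8.62 → 9.
right front: 14.5 × 5.75 = 83.38 → 83.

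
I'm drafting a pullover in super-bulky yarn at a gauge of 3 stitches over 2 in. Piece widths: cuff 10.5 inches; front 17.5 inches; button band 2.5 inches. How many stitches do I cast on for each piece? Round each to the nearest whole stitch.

Rate = 3/2 = 1.5 sts per in.
cuff: 10.5 × 1.5 = 15.75 → 16.
front: 17.5 × 1.5 = 26.25 → 26.
button band: 2.5 × 1.5 = 3.75 → 4.

cuff 16; front 26; button band 4.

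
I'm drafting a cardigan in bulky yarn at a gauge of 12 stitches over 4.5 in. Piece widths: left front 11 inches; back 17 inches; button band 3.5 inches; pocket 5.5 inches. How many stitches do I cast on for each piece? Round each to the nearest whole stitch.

left front 29; back 45; button band 9; pocket 15.

Rate = 12/4.5 = 2.667 sts per in.
left front: 11 × 2.667 = 29.33 → 29.
back: 17 × 2.667 = 45.33 → 45.
button band: 3.5 × 2.667 = 9.33 → 9.
pocket: 5.5 × 2.667 = 14.67 → 15.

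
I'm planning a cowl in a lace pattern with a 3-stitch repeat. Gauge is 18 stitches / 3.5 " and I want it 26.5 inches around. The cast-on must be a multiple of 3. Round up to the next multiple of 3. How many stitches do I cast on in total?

18 / 3.5 = 5.143 sts per inch.
26.5 × 5.143 = 136.29 sts.
Next multiple of 3: 138.

CO 138 sts.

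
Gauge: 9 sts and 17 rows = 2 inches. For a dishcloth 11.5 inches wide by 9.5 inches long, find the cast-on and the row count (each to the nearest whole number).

Cast on 52 stitches and work 81 rows.

Stitch gauge = 9/2 = 4.5 sts/in; 11.5 × 4.5 = 51.75 → 52 sts.
Row gauge = 17/2 = 8.5 rows/in; 9.5 × 8.5 = 80.75 → 81 rows.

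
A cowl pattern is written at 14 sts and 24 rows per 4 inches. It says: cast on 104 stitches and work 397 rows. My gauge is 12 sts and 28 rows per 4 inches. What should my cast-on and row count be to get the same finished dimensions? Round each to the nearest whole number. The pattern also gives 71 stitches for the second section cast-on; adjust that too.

Cast on 89 stitches; work 463 rows; second section cast-on 61 stitches.

Stitches: 104 × 12/14 = 89.14 → 89.
Rows: 397 × 28/24 = 463.17 → 463.
second section cast-on: 71 × 12/14 = 60.86 → 61.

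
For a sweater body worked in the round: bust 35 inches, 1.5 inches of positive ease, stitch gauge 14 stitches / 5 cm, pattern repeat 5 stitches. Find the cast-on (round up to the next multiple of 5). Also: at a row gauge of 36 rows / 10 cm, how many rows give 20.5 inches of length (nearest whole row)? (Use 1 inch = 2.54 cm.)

Cast on 260 stitches; work 187 rows.

Finished = 35 + 1.5 = 36.5 inches.
36.5 inches × 2.54 = 92.71 cm.
14/5 = 2.8 sts per cm; 92.71 × 2.8 = 259.59 sts.
Next multiple of 5 → 260.
20.5 inches = 52.07 cm; × 3.6 = 187.45 → 187 rows.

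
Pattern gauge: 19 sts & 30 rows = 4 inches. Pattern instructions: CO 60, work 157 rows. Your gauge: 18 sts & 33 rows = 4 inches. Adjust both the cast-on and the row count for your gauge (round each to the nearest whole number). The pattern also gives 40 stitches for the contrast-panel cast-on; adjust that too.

Cast on 57 stitches; work 173 rows; contrast-panel cast-on 38 stitches.

Stitches: 60 × 18/19 = 56.84 → 57.
Rows: 157 × 33/30 = 172.70 → 173.
contrast-panel cast-on: 40 × 18/19 = 37.89 → 38.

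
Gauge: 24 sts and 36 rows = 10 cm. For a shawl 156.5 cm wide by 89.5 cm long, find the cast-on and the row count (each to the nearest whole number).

Cast on 376 stitches and work 322 rows.

Stitch gauge = 24/10 = 2.4 sts/cm; 156.5 × 2.4 = 375.60 → 376 sts.
Row gauge = 36/10 = 3.6 rows/cm; 89.5 × 3.6 = 322.20 → 322 rows.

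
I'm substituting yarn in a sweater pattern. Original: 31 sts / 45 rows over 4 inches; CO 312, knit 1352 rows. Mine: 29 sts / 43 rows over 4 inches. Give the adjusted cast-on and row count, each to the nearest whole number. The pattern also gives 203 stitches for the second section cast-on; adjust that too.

Cast on 292 stitches; work 1292 rows; second section cast-on 190 stitches.

Stitches: 312 × 29/31 = 291.87 → 292.
Rows: 1352 × 43/45 = 1291.91 → 1292.
second section cast-on: 203 × 29/31 = 189.90 → 190.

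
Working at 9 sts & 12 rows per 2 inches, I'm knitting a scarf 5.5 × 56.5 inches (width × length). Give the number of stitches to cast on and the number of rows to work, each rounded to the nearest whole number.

Cast on 25 stitches and work 339 rows.

Stitch gauge = 9/2 = 4.5 sts/in; 5.5 × 4.5 = 24.75 → 25 sts.
Row gauge = 12/2 = 6 rows/in; 56.5 × 6 = 339.00 → 339 rows.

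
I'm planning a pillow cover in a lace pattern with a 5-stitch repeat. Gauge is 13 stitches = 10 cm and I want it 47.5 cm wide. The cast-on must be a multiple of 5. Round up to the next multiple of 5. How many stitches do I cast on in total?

13 / 10 = 1.3 sts per cm.
47.5 × 1.3 = 61.75 sts.
Next multiple of 5: 65.

65 stitches.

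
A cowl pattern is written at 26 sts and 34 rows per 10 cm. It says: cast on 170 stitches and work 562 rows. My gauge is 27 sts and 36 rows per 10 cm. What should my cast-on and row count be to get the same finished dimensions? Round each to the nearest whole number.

Cast on 177 stitches; work 595 rows.

Stitches: 170 × 27/26 = 176.54 → 177.
Rows: 562 × 36/34 = 595.06 → 595.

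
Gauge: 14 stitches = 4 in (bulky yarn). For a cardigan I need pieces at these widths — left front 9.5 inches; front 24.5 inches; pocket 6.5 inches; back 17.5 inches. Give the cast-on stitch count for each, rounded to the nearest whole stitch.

Rate = 14/4 = 3.5 sts per in.
left front: 9.5 × 3.5 = 33.25 → 33.
front: 24.5 × 3.5 = 85.75 → 86.
pocket: 6.5 × 3.5 = 22.75 → 23.
back: 17.5 × 3.5 = 61.25 → 61.

left front 33; front 86; pocket 23; back 61.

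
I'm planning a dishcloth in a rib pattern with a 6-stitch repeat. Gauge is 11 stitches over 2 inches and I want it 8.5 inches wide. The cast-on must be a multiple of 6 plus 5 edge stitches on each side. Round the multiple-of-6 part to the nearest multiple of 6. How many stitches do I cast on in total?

46 stitches.

11 / 2 = 5.5 sts per inch.
8.5 × 5.5 = 46.75 sts.
Less 10 edge sts → 36.75 for the repeat.
Nearest multiple of 6: 36.
Add back 10 edge sts → 46.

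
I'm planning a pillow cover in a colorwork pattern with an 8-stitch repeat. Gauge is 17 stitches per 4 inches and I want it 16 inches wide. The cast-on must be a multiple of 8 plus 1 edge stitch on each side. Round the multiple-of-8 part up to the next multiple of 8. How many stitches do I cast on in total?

74 stitches.

17 / 4 = 4.25 sts per inch.
16 × 4.25 = 68.00 sts.
Less 2 edge sts → 66.00 for the repeat.
Next multiple of 8: 72.
Add back 2 edge sts → 74.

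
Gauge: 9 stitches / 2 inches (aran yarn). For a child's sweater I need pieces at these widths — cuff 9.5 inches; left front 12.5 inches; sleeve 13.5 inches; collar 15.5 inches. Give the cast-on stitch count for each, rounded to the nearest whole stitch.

Rate = 9/2 = 4.5 sts per in.
cuff: 9.5 × 4.5 = 42.75 → 43.
left front: 12.5 × 4.5 = 56.25 → 56.
sleeve: 13.5 × 4.5 = 60.75 → 61.
collar: 15.5 × 4.5 = 69.75 → 70.

cuff 43; left front 56; sleeve 61; collar 70.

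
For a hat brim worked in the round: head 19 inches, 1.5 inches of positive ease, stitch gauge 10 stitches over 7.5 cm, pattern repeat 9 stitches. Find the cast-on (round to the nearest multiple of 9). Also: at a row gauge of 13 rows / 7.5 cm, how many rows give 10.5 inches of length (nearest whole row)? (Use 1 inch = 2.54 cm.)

Finished = 19 + 1.5 = 20.5 inches.
20.5 inches × 2.54 = 52.07 cm.
10/7.5 = 1.333 sts per cm; 52.07 × 1.333 = 69.43 sts.
Nearest multiple of 9 → 72.
10.5 inches = 26.67 cm; × 1.733 = 46.23 → 46 rows.

Cast on 72 stitches; work 46 rows.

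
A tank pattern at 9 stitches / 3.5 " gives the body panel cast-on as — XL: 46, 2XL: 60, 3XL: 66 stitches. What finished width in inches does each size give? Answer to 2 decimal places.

9/3.5 = 2.571 sts per in.
XL: 46 / 2.571 = 17.889 → 17.89 in.
2XL: 60 / 2.571 = 23.333 → 23.33 in.
3XL: 66 / 2.571 = 25.667 → 25.67 in.

XL 17.89 inches; 2XL 23.33 inches; 3XL 25.67 inches.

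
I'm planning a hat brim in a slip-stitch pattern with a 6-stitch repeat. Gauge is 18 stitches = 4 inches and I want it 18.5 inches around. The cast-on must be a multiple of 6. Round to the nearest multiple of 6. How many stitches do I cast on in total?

18 / 4 = 4.5 sts per inch.
18.5 × 4.5 = 83.25 sts.
Nearest multiple of 6: 84.

84 stitches.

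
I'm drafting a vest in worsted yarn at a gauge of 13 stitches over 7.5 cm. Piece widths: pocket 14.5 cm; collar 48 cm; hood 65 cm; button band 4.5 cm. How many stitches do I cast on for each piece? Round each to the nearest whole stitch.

Rate = 13/7.5 = 1.733 sts per cm.
pocket: 14.5 × 1.733 = 25.13 → 25.
collar: 48 × 1.733 = 83.20 → 83.
hood: 65 × 1.733 = 112.67 → 113.
button band: 4.5 × 1.733 = 7.80 → 8.

pocket 25; collar 83; hood 113; button band 8.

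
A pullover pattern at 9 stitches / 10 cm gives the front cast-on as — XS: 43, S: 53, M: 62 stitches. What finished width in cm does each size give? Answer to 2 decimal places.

9/10 = 0.9 sts per cm.
XS: 43 / 0.9 = 47.778 → 47.78 cm.
S: 53 / 0.9 = 58.889 → 58.89 cm.
M: 62 / 0.9 = 68.889 → 68.89 cm.

XS 47.78 cm; S 58.89 cm; M 68.89 cm.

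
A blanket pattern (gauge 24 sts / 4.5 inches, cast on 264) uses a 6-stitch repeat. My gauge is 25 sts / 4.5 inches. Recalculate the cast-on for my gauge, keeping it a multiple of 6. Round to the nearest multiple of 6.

CO 276 sts.

264 × 25 / 24 = 275.00.
Nearest multiple of 6: 276.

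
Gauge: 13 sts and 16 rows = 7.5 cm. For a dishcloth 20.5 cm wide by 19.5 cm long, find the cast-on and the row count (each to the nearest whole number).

Stitch gauge = 13/7.5 = 1.733 sts/cm; 20.5 × 1.733 = 35.53 → 36 sts.
Row gauge = 16/7.5 = 2.133 rows/cm; 19.5 × 2.133 = 41.60 → 42 rows.

Cast on 36 stitches and work 42 rows.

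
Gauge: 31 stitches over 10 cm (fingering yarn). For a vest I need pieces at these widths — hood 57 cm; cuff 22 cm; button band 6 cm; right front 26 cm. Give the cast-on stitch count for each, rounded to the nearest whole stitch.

Rate = 31/10 = 3.1 sts per cm.
hood: 57 × 3.1 = 176.70 → 177.
cuff: 22 × 3.1 = 68.20 → 68.
button band: 6 × 3.1 = 18.60 → 19.
right front: 26 × 3.1 = 80.60 → 81.

hood 177; cuff 68; button band 19; right front 81.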